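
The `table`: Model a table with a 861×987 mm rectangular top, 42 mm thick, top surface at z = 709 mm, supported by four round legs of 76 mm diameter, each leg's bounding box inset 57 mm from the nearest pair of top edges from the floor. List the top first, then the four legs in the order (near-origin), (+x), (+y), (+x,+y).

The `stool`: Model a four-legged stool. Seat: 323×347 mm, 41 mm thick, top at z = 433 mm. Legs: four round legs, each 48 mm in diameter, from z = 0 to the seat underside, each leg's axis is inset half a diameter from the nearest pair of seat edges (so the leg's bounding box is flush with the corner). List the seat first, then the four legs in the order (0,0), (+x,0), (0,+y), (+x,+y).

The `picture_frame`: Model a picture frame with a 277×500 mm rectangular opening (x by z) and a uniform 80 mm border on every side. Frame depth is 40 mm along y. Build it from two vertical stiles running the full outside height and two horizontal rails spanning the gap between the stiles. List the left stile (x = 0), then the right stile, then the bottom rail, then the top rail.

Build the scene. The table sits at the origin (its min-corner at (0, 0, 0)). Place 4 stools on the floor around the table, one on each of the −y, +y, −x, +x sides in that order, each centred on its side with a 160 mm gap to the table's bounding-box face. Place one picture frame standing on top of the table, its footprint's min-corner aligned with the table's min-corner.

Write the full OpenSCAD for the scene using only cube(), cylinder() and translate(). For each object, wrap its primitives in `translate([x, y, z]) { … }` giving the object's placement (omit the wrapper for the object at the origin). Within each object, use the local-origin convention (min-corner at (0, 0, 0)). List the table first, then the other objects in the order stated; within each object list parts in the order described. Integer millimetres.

translate([0, 0, 667]) cube([861, 987, 42]);
translate([95, 95, 0]) cylinder(h = 667, r = 38);
translate([766, 95, 0]) cylinder(h = 667, r = 38);
translate([95, 892, 0]) cylinder(h = 667, r = 38);
translate([766, 892, 0]) cylinder(h = 667, r = 38);
translate([269, -507, 0]) {
  translate([0, 0, 392]) cube([323, 347, 41]);
  translate([24, 24, 0]) cylinder(h = 392, r = 24);
  translate([299, 24, 0]) cylinder(h = 392, r = 24);
  translate([24, 323, 0]) cylinder(h = 392, r = 24);
  translate([299, 323, 0]) cylinder(h = 392, r = 24);
}
translate([269, 1147, 0]) {
  translate([0, 0, 392]) cube([323, 347, 41]);
  translate([24, 24, 0]) cylinder(h = 392, r = 24);
  translate([299, 24, 0]) cylinder(h = 392, r = 24);
  translate([24, 323, 0]) cylinder(h = 392, r = 24);
  translate([299, 323, 0]) cylinder(h = 392, r = 24);
}
translate([-483, 320, 0]) {
  translate([0, 0, 392]) cube([323, 347, 41]);
  translate([24, 24, 0]) cylinder(h = 392, r = 24);
  translate([299, 24, 0]) cylinder(h = 392, r = 24);
  translate([24, 323, 0]) cylinder(h = 392, r = 24);
  translate([299, 323, 0]) cylinder(h = 392, r = 24);
}
translate([1021, 320, 0]) {
  translate([0, 0, 392]) cube([323, 347, 41]);
  translate([24, 24, 0]) cylinder(h = 392, r = 24);
  translate([299, 24, 0]) cylinder(h = 392, r = 24);
  translate([24, 323, 0]) cylinder(h = 392, r = 24);
  translate([299, 323, 0]) cylinder(h = 392, r = 24);
}
translate([0, 0, 709]) {
  cube([80, 40, 660]);
  translate([357, 0, 0]) cube([80, 40, 660]);
  translate([80, 0, 0]) cube([277, 40, 80]);
  translate([80, 0, 580]) cube([277, 40, 80]);
}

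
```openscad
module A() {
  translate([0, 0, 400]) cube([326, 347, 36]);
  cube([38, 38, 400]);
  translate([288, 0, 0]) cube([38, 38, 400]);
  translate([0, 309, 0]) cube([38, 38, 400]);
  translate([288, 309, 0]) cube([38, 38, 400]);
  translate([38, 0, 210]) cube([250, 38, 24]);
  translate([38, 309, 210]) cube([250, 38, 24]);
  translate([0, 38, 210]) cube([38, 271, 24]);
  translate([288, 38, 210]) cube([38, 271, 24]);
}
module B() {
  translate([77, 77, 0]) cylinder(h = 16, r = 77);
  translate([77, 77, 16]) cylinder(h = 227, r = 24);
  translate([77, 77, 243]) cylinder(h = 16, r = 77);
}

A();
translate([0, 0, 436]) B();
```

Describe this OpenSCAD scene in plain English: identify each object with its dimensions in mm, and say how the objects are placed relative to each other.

A is a four-legged stool. The seat is 326×347 mm, 36 mm thick, top at z = 436 mm. It stands on four square legs, each 38×38 mm in cross-section, from z = 0 to the seat underside, each flush with a corner of the seat. Four stretchers, 38 mm wide and 24 mm tall, connect adjacent legs with their undersides at z = 210 mm, each running between the inner faces of the legs it joins and aligned with the legs' outer faces on the other axis.

B is a spool: two coaxial disc flanges of radius 77 mm and thickness 16 mm, joined by a core cylinder of radius 24 mm and height 227 mm. The lower flange rests on z = 0 and the three cylinders share a vertical axis.

The spool is on top of the stool.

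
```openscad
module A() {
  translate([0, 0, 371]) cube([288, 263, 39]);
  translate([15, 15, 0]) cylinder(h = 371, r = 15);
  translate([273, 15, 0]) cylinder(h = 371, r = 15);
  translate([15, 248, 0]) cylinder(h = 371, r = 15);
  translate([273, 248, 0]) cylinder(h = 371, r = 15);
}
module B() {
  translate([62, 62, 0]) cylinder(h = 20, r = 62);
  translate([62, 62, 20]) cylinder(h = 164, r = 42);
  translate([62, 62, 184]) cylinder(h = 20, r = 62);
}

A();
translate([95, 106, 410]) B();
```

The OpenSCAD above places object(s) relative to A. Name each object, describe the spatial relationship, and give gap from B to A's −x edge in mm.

A is a stool. B is a spool. The spool is on top of the stool. The gap from the spool to the stool's −x edge is 95 mm.

The spool's min-x is at 95; the stool's min-x is 0; gap = 95 mm.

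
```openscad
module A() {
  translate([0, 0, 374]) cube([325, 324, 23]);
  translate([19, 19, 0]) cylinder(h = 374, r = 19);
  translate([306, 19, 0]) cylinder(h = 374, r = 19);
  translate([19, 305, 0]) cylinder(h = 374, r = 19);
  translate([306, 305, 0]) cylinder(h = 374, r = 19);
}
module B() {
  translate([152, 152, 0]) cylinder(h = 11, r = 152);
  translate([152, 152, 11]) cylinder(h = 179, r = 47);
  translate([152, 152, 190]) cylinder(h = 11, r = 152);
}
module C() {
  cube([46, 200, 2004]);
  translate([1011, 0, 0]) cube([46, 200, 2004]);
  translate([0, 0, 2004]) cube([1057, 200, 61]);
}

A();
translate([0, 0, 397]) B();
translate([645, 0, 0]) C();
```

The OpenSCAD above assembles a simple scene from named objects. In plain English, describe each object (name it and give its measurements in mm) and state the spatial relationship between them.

A is a simple wooden stool: a rectangular seat 325 mm (x) by 324 mm (y), 23 mm thick, top face at z = 397 mm, on four round legs, each 38 mm in diameter. The legs rest on z = 0, each leg's axis is inset half a diameter from the nearest pair of seat edges (so the leg's bounding box is flush with the corner).

B is a spool: two coaxial disc flanges of radius 152 mm and thickness 11 mm, joined by a core cylinder of radius 47 mm and height 179 mm. The lower flange rests on z = 0 and the three cylinders share a vertical axis.

C is a rectangular door frame: two vertical jambs of 46×200 mm section, 2004 mm tall, with a clear opening 965 mm wide between their inner faces. A header 61 mm tall and 200 mm deep lies on top of the jambs and spans the full outside width.

The spool is on top of the stool. The door frame is on the floor beside the stool on its +x side.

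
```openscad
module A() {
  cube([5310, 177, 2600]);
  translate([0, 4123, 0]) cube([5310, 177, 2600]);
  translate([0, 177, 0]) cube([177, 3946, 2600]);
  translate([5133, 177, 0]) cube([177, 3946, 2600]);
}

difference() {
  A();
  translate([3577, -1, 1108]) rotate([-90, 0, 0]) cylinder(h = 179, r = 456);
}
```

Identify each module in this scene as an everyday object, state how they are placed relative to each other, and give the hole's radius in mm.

A is a house frame. The house frame has a circular hole through its front wall. The hole's radius is 456 mm.

The subtracted cylinder has r = 456 mm.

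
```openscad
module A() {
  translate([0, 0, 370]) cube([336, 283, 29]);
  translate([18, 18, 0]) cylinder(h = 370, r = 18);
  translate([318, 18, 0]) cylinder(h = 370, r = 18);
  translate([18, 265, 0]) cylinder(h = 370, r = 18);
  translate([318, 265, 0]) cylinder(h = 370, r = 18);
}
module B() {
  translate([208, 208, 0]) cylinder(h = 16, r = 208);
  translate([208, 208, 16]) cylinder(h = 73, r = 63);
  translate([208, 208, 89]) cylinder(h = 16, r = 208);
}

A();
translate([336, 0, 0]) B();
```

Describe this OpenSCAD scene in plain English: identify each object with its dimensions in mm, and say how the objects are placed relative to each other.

A is a simple wooden stool: a rectangular seat 336 mm (x) by 283 mm (y), 29 mm thick, top face at z = 399 mm, on four round legs, each 36 mm in diameter. The legs rest on z = 0, each leg's axis is inset half a diameter from the nearest pair of seat edges (so the leg's bounding box is flush with the corner).

B is a spool: two coaxial disc flanges of radius 208 mm and thickness 16 mm, joined by a core cylinder of radius 63 mm and height 73 mm. The lower flange rests on z = 0 and the three cylinders share a vertical axis.

The spool is against the stool's +x side, with their −y faces flush.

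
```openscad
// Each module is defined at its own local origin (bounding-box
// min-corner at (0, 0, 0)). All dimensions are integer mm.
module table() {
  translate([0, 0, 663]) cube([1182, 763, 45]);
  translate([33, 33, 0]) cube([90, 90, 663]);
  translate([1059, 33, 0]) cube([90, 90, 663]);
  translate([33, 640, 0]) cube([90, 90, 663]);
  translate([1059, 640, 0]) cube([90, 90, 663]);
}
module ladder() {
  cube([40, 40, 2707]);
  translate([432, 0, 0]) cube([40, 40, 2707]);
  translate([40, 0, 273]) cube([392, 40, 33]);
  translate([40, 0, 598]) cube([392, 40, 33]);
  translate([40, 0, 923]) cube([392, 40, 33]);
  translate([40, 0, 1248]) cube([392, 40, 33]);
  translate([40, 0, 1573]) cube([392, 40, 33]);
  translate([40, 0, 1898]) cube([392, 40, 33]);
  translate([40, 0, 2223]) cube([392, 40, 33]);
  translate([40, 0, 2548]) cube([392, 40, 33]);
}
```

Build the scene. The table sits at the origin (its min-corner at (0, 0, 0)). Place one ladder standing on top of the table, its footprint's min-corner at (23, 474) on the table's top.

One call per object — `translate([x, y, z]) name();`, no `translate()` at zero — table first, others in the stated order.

table();
translate([23, 474, 708]) ladder();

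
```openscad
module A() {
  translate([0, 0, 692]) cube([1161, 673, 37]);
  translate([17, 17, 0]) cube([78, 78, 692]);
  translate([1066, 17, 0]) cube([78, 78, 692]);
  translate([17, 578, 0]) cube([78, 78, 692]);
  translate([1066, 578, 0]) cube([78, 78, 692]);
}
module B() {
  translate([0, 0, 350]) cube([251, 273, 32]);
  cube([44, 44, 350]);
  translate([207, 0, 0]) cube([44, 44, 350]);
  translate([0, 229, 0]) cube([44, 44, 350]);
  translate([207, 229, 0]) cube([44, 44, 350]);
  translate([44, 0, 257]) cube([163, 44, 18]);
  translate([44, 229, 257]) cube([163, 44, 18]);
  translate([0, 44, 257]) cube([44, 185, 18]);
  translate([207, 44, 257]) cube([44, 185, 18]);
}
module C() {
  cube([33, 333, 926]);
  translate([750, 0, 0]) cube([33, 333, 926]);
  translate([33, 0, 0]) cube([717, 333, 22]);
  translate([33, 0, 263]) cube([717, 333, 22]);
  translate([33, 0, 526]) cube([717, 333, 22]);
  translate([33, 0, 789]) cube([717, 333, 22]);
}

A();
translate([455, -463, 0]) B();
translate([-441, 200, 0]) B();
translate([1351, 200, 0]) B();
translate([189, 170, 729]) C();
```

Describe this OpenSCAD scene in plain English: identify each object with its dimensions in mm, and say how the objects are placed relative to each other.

A is a rectangular dining table. The top is 1161×673×37 mm with its upper surface at z = 729 mm. It stands on four 78×78 mm square legs, each inset 17 mm from the nearest pair of top edges, running from the floor to the underside of the top.

B is a four-legged stool. The seat is 251×273 mm, 32 mm thick, top at z = 382 mm. It stands on four square legs, each 44×44 mm in cross-section, from z = 0 to the seat underside, each flush with a corner of the seat. Four stretchers, 44 mm wide and 18 mm tall, connect adjacent legs with their undersides at z = 257 mm, each running between the inner faces of the legs it joins and aligned with the legs' outer faces on the other axis.

C is an open bookshelf. Two side panels, each 33 mm thick, 333 mm deep and 926 mm tall, stand 783 mm apart (outside-to-outside). Between them sit 4 shelves, each 22 mm thick and 333 mm deep, spanning the full gap between the sides. The bottom shelf rests on the floor (its underside at z = 0) and the clear gap between one shelf's top and the next shelf's underside is 241 mm.

Three stools sit around the table at the −y, −x, +x sides. The bookshelf is on top of the table, centred.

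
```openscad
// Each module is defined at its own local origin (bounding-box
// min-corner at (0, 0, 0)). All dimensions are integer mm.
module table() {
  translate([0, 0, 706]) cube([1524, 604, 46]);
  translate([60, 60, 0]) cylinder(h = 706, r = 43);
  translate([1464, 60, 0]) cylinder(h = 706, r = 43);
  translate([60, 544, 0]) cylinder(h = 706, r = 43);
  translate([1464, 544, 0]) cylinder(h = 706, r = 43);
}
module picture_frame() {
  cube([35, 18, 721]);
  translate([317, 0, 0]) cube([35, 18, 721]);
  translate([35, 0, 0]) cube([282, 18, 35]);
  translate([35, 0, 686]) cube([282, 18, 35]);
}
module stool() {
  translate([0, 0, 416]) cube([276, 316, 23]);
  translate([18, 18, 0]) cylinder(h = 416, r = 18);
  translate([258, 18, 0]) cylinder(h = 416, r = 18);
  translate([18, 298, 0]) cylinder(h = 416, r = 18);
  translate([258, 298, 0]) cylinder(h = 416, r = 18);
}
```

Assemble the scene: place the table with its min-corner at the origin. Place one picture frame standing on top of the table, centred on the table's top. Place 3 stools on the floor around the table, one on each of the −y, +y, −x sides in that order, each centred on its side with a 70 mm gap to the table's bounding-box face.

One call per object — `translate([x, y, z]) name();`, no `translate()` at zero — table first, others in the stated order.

table();
translate([586, 293, 752]) picture_frame();
translate([624, -386, 0]) stool();
translate([624, 674, 0]) stool();
translate([-346, 144, 0]) stool();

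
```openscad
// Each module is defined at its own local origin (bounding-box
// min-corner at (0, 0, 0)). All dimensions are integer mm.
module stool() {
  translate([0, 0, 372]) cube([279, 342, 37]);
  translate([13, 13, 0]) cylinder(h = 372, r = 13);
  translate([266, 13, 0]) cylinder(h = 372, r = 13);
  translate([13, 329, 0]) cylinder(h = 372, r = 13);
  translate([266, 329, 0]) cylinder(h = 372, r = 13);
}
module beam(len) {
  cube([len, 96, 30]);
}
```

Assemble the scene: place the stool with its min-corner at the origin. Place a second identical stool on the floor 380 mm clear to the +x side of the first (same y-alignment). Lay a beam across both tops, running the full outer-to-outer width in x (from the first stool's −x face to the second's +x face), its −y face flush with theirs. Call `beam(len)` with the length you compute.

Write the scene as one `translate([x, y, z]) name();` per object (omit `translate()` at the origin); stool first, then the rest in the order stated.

stool();
translate([659, 0, 0]) stool();
translate([0, 0, 409]) beam(938);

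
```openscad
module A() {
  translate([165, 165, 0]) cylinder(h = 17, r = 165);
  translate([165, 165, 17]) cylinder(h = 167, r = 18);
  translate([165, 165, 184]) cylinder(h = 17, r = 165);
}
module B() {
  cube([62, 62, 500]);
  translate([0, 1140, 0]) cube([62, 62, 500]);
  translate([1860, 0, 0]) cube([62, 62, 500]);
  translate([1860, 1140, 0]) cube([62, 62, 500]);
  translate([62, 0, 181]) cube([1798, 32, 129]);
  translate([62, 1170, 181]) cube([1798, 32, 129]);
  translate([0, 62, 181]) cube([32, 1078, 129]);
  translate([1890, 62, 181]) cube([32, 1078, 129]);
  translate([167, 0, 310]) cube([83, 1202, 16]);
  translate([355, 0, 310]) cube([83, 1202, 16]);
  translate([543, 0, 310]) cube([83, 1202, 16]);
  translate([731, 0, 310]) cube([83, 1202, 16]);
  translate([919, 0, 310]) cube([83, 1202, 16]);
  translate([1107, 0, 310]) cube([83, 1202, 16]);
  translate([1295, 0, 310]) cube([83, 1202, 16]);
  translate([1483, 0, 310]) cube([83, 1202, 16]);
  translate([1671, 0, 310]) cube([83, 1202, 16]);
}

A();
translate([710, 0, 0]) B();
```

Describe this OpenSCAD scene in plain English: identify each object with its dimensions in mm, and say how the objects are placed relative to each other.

A is a spool: two coaxial disc flanges of radius 165 mm and thickness 17 mm, joined by a core cylinder of radius 18 mm and height 167 mm. The lower flange rests on z = 0 and the three cylinders share a vertical axis.

B is a bed frame 1922 mm long (x) by 1202 mm wide (y). Four 62×62 mm corner posts, 500 mm tall, at the corners of the footprint. Four rails of 32 mm thickness and 129 mm height run between adjacent posts with their undersides at z = 181 mm, their outer faces flush with the outside of the frame (the two x-running rails run between the posts' inner faces; the two y-running rails run between the posts' inner faces). 9 slats, each 83 mm wide (x) and 16 mm thick, lie across the top of the two x-running rails, running the full 1202 mm width of the frame in y; the slats are evenly spaced along x between the inner faces of the end posts with equal gaps (rounded down to the nearest mm) at the −x end and between each pair — any rounding remainder accumulates at the +x end.

The bed frame is on the floor beside the spool on its +x side.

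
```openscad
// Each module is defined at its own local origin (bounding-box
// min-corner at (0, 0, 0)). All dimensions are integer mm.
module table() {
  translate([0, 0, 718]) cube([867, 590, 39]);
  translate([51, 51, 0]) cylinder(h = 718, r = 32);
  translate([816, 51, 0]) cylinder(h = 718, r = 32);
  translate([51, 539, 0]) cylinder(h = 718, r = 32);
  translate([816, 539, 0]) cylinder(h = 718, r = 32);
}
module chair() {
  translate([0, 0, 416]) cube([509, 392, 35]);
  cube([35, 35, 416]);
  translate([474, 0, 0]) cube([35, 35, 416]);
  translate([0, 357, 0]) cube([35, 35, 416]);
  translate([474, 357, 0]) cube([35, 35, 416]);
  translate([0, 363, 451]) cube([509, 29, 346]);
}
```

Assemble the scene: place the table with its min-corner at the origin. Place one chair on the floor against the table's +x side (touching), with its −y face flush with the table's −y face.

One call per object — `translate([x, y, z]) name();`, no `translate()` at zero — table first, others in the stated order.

table();
translate([867, 0, 0]) chair();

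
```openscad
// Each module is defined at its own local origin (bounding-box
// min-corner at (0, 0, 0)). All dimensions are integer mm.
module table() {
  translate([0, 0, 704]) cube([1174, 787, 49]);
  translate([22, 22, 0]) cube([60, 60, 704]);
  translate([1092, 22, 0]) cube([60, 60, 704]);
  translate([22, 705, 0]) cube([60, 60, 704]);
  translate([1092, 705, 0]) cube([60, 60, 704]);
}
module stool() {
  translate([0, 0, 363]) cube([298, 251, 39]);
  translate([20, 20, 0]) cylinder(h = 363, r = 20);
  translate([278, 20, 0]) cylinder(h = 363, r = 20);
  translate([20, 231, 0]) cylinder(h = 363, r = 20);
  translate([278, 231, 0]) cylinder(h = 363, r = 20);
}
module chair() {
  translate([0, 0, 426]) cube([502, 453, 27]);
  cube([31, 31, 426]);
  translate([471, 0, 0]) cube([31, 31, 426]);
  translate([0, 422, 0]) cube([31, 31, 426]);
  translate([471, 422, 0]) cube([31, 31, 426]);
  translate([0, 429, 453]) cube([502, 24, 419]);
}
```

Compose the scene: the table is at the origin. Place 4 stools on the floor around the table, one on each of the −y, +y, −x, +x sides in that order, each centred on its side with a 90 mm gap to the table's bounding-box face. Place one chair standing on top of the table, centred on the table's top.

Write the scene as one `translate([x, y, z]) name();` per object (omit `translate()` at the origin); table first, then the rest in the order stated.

table();
translate([438, -341, 0]) stool();
translate([438, 877, 0]) stool();
translate([-388, 268, 0]) stool();
translate([1264, 268, 0]) stool();
translate([336, 167, 753]) chair();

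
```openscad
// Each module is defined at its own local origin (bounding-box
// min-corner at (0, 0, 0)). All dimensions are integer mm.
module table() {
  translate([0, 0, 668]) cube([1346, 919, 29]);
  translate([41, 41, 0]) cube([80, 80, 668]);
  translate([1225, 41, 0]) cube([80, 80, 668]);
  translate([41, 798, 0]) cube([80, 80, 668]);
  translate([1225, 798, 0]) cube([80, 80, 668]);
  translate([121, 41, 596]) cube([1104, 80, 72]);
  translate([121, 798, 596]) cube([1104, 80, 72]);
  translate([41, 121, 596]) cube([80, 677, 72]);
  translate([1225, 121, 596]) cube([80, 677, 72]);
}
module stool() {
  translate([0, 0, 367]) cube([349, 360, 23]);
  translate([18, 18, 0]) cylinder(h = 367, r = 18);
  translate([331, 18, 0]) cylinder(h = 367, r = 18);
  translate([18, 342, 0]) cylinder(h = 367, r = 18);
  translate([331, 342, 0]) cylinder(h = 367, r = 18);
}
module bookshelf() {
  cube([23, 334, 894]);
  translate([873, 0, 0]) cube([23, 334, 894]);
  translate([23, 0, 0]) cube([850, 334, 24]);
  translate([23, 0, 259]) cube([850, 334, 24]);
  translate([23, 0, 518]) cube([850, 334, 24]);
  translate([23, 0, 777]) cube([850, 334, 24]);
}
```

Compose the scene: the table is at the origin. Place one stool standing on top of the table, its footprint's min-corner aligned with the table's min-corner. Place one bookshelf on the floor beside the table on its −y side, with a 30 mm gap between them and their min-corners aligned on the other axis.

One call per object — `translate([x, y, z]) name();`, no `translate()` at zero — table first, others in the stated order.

table();
translate([0, 0, 697]) stool();
translate([0, -364, 0]) bookshelf();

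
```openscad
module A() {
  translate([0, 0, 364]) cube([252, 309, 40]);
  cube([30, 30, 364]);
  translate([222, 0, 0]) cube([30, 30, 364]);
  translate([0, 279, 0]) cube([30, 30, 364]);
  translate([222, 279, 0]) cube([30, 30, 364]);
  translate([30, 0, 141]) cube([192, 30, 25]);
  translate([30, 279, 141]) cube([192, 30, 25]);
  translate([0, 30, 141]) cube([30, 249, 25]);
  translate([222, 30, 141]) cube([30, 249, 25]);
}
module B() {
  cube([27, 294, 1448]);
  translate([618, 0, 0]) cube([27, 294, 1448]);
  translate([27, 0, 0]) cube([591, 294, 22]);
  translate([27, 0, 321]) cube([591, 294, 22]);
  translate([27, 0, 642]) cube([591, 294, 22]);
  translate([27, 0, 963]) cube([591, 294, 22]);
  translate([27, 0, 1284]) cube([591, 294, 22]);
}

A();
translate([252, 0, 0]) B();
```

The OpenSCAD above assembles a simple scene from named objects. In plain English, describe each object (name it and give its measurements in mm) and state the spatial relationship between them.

A is a four-legged stool. The seat is a 252×309×40 mm slab whose top surface is at z = 404 mm; four square legs, each 30×30 mm in cross-section, run from the floor (z = 0) to the underside of the seat, each flush with a corner of the seat. Four stretchers, 30 mm wide and 25 mm tall, connect adjacent legs with their undersides at z = 141 mm, each running between the inner faces of the legs it joins and aligned with the legs' outer faces on the other axis.

B is an open bookshelf. Two side panels, each 27 mm thick, 294 mm deep and 1448 mm tall, stand 645 mm apart (outside-to-outside). Between them sit 5 shelves, each 22 mm thick and 294 mm deep, spanning the full gap between the sides. The bottom shelf rests on the floor (its underside at z = 0) and the clear gap between one shelf's top and the next shelf's underside is 299 mm.

The bookshelf is against the stool's +x side, with their −y faces flush.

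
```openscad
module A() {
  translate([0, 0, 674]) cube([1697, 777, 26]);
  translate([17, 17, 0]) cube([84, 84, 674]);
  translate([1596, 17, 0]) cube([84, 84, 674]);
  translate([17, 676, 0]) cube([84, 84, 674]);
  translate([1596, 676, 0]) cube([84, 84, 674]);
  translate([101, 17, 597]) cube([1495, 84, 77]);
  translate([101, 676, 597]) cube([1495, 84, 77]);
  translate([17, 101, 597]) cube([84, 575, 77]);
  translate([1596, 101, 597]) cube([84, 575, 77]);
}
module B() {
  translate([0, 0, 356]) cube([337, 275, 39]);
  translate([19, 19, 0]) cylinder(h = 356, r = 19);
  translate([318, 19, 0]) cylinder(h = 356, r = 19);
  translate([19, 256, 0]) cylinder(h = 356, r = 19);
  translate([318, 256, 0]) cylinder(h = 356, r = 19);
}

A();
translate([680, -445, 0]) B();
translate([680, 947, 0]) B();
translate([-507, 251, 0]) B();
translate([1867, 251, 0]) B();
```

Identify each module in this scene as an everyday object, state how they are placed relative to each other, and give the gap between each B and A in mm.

A is a table. B is a stool. Four stools sit around the table at the −y, +y, −x, +x sides. The gap between each stool and the table is 170 mm.

Each stool's nearest face is 170 mm from the table's bounding box.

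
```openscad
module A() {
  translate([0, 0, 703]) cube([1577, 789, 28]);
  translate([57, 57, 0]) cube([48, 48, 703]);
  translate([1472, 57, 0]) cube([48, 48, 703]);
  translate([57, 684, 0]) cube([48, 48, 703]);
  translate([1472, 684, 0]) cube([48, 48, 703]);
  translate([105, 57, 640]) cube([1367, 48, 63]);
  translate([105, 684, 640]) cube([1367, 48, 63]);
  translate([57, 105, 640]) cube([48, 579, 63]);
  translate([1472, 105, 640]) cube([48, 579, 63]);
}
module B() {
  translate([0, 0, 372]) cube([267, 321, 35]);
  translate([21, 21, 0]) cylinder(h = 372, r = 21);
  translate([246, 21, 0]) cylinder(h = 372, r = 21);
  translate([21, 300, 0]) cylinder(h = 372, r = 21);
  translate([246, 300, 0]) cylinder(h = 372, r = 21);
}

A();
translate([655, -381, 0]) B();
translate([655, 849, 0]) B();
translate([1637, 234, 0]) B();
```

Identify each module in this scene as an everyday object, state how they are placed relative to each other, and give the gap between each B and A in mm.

Each stool's nearest face is 60 mm from the table's bounding box.

A is a table. B is a stool. Three stools sit around the table at the −y, +y, +x sides. The gap between each stool and the table is 60 mm.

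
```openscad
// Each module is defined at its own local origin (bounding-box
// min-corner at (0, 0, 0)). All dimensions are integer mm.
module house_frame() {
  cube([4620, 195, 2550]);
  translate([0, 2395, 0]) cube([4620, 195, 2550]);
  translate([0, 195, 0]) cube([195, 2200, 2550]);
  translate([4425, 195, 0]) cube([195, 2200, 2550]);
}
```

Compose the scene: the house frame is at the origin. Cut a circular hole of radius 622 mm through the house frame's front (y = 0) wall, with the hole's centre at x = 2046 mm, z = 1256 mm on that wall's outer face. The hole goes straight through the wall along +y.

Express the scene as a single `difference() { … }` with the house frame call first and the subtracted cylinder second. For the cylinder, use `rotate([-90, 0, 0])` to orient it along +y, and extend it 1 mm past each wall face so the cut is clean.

difference() {
  house_frame();
  translate([2046, -1, 1256]) rotate([-90, 0, 0]) cylinder(h = 197, r = 622);
}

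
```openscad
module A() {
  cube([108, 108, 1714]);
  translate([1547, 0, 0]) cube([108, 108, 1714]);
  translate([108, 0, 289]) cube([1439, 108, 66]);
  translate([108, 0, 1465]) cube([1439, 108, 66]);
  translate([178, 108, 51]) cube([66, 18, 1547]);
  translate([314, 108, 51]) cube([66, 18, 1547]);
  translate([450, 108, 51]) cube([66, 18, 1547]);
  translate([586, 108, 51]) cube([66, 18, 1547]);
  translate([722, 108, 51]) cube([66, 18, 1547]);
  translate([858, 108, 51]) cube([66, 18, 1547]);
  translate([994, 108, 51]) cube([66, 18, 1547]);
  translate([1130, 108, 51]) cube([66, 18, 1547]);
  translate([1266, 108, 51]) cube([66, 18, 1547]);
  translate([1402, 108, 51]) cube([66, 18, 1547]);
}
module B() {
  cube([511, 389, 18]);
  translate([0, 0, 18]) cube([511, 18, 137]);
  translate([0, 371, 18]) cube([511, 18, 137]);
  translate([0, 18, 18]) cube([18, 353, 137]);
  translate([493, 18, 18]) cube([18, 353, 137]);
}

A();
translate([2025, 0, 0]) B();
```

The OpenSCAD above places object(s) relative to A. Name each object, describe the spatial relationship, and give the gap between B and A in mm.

The open box's nearest face is 370 mm from the fence section's +x face.

A is a fence section. B is an open box. The open box is on the floor beside the fence section on its +x side. The gap between the open box and the fence section is 370 mm.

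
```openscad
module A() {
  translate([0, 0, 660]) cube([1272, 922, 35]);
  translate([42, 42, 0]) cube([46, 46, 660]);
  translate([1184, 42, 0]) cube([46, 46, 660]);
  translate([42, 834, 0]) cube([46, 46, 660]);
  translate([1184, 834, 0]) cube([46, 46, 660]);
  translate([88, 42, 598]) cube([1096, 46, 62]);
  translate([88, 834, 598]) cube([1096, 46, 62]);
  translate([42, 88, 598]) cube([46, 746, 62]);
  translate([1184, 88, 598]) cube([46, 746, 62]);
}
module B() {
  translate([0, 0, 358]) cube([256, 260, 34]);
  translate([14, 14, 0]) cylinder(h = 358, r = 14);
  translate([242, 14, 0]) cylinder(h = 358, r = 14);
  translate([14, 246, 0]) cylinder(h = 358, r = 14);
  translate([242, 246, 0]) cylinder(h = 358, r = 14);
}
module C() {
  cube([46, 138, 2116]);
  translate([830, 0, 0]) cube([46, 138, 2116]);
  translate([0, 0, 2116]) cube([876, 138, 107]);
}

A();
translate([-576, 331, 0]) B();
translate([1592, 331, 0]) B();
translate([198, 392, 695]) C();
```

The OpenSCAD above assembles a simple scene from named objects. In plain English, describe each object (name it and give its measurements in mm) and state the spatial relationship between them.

A is a table with a 1272×922 mm rectangular top, 35 mm thick, top surface at z = 695 mm, supported by four 46×46 mm square legs, each inset 42 mm from the nearest pair of top edges, running from the floor. Four apron rails, 46 mm thick and 62 mm tall, run between adjacent legs with their top edges flush with the underside of the top and their outer faces flush with the legs' outer faces.

B is a simple wooden stool: a rectangular seat 256 mm (x) by 260 mm (y), 34 mm thick, top face at z = 392 mm, on four round legs, each 28 mm in diameter. The legs rest on z = 0, each leg's axis is inset half a diameter from the nearest pair of seat edges (so the leg's bounding box is flush with the corner).

C is a rectangular door frame: two vertical jambs of 46×138 mm section, 2116 mm tall, with a clear opening 784 mm wide between their inner faces. A header 107 mm tall and 138 mm deep lies on top of the jambs and spans the full outside width.

Two stools sit around the table at the −x, +x sides. The door frame is on top of the table, centred.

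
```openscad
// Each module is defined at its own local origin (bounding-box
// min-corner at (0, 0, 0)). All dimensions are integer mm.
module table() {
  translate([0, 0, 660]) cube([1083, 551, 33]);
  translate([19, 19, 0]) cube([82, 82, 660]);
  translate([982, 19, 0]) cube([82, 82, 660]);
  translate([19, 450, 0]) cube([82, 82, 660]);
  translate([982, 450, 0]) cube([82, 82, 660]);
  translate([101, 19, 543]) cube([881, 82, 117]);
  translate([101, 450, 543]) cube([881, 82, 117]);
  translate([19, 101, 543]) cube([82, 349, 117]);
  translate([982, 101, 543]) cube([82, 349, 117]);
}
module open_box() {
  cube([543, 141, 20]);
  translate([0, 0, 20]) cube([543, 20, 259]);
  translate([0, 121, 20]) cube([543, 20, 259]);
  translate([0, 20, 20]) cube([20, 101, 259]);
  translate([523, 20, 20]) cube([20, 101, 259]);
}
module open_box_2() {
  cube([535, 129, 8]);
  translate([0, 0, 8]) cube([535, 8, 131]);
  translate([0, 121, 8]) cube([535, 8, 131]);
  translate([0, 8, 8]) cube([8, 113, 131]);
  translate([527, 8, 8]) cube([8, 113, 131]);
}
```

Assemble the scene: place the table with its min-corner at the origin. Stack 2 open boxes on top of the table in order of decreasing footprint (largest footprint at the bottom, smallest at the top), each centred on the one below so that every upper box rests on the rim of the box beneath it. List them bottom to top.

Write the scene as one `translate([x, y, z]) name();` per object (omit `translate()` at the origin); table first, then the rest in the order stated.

table();
translate([270, 205, 693]) open_box();
translate([274, 211, 972]) open_box_2();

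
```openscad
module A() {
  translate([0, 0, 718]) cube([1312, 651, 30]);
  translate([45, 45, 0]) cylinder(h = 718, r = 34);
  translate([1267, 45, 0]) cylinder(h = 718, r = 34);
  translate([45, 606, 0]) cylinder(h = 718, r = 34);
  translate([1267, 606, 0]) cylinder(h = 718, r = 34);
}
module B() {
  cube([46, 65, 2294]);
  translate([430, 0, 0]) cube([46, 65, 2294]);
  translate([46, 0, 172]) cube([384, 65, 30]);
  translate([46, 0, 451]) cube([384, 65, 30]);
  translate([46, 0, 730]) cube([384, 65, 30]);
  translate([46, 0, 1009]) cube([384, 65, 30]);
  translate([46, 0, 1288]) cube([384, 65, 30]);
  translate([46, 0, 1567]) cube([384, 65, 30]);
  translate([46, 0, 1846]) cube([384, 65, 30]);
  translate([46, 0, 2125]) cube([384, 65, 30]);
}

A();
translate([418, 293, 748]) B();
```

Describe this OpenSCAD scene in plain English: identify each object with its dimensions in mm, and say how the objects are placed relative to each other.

A is a rectangular dining table. The top is 1312×651×30 mm with its upper surface at z = 748 mm. It stands on four round legs of 68 mm diameter, each leg's bounding box inset 11 mm from the nearest pair of top edges, running from the floor to the underside of the top.

B is a wooden ladder with two side rails of 46×65 mm section and 2294 mm height, set 476 mm apart overall. Between them run 8 rectangular rungs (65 mm deep, 30 mm thick), front faces flush with the rails' −y face. The bottom of the first rung is 172 mm above the floor and each subsequent rung is 279 mm higher than the one below.

The ladder is on top of the table, centred.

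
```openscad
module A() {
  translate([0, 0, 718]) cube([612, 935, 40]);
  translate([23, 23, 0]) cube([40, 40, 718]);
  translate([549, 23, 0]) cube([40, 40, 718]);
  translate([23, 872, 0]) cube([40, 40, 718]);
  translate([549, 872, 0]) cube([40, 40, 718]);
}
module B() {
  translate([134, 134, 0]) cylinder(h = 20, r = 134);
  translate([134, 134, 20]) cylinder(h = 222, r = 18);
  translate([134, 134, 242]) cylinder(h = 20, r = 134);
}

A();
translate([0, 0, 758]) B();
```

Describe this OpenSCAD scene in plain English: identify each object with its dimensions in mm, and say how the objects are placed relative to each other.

A is a table: top 612 mm (x) × 935 mm (y), 40 mm thick, upper face at z = 758 mm, on four 40×40 mm square legs, each inset 23 mm from the nearest pair of top edges, running from z = 0 to the bottom of the top.

B is a spool: two coaxial disc flanges of radius 134 mm and thickness 20 mm, joined by a core cylinder of radius 18 mm and height 222 mm. The lower flange rests on z = 0 and the three cylinders share a vertical axis.

The spool is on top of the table.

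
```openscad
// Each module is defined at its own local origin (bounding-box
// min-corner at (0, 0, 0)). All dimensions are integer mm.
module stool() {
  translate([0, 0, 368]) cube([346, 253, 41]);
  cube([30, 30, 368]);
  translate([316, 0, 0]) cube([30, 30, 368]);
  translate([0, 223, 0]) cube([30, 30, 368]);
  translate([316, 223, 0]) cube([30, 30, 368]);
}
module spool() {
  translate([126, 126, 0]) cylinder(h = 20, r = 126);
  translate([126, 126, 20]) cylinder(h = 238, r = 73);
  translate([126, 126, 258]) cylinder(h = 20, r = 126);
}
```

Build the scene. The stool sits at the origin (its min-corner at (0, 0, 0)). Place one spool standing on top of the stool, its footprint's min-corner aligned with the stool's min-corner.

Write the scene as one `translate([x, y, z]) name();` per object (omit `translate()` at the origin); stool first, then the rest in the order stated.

stool();
translate([0, 0, 409]) spool();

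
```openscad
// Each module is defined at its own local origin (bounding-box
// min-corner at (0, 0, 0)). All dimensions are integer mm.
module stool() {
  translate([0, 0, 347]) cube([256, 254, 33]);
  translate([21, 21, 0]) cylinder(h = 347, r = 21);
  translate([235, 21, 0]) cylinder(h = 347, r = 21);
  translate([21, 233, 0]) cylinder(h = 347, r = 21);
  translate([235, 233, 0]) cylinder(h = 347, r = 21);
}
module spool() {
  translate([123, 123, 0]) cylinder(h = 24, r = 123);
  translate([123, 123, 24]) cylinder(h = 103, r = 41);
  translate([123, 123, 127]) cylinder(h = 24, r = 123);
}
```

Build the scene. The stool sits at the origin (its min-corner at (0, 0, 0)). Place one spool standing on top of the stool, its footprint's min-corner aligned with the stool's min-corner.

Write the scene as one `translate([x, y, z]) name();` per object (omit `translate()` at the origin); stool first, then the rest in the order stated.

stool();
translate([0, 0, 380]) spool();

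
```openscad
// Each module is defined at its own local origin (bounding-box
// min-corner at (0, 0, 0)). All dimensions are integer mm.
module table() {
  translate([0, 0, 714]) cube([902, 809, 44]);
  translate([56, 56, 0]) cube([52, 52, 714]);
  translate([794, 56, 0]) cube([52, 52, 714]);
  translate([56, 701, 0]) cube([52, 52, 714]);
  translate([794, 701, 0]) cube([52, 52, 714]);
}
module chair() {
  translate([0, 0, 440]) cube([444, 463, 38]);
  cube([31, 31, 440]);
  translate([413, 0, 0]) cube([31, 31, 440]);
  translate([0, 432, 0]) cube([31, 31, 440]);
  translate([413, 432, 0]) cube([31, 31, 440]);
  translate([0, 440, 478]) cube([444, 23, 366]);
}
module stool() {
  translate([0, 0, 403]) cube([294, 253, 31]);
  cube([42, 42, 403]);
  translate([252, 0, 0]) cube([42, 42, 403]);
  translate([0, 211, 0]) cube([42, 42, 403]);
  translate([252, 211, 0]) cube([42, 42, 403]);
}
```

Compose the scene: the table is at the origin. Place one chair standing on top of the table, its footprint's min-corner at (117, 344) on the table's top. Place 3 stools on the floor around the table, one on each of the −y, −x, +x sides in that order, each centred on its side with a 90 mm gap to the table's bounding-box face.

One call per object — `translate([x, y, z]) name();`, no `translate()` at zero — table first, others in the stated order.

table();
translate([117, 344, 758]) chair();
translate([304, -343, 0]) stool();
translate([-384, 278, 0]) stool();
translate([992, 278, 0]) stool();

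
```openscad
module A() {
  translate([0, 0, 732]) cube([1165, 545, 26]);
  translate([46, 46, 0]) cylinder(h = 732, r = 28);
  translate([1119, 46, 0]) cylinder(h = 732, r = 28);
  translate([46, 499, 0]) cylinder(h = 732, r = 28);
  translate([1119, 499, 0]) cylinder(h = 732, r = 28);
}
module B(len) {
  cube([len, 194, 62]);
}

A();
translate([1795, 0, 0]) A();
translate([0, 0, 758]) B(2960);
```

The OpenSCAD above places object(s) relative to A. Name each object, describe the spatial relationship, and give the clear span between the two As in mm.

A is a table. B is a beam. A beam spans the tops of two tables. The clear span between the two tables is 630 mm.

Second table starts at x = 1795; first ends at x = 1165; clear span = 1795 − 1165 = 630 mm.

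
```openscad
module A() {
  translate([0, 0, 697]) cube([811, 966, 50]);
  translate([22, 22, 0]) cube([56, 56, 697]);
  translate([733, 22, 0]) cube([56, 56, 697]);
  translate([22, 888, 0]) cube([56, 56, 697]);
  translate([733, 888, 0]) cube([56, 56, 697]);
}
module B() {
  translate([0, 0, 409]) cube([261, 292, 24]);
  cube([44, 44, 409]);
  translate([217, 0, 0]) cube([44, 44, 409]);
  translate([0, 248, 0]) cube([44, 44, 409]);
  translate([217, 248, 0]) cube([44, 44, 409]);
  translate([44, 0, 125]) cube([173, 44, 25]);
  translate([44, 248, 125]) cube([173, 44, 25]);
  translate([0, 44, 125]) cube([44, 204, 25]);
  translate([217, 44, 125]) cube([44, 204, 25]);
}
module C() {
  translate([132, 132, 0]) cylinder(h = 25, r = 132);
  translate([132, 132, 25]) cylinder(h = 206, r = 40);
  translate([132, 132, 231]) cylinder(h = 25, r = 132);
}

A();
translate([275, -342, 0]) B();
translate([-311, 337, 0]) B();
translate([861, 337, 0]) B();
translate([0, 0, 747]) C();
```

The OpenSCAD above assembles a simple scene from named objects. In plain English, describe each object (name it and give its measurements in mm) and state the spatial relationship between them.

A is a rectangular dining table. The top is 811×966×50 mm with its upper surface at z = 747 mm. It stands on four 56×56 mm square legs, each inset 22 mm from the nearest pair of top edges, running from the floor to the underside of the top.

B is a four-legged stool. The seat is 261×292 mm, 24 mm thick, top at z = 433 mm. It stands on four square legs, each 44×44 mm in cross-section, from z = 0 to the seat underside, each flush with a corner of the seat. Four stretchers, 44 mm wide and 25 mm tall, connect adjacent legs with their undersides at z = 125 mm, each running between the inner faces of the legs it joins and aligned with the legs' outer faces on the other axis.

C is a spool: two coaxial disc flanges of radius 132 mm and thickness 25 mm, joined by a core cylinder of radius 40 mm and height 206 mm. The lower flange rests on z = 0 and the three cylinders share a vertical axis.

Three stools sit around the table at the −y, −x, +x sides. The spool is on top of the table.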